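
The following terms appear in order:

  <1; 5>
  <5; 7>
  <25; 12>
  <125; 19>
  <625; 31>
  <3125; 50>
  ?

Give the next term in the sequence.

First coordinate: ×5 each step; 1, 5, 25, 125, 625, 3125 → 15625.
For the second coordinate, each term is the sum of the two before it: 5, 7, 12, 19, 31, 50 → 81.
Putting it together: <15625; 81>.

<15625; 81>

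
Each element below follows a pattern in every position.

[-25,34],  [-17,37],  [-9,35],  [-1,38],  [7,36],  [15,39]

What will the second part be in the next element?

Second part: alternating steps +3, −2, +3, −2, …, so 34, 37, 35, 38, 36, 39 → 37.

37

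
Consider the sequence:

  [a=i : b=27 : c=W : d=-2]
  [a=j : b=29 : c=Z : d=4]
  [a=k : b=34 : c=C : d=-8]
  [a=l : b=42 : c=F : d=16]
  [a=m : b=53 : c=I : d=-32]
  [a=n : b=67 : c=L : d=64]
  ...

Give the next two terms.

A — letters move forward 1 place in the alphabet: i, j, k, l, m, n → o → p.
B — differences are 2, 5, 8, … (increasing by 3 each time): 27, 29, 34, 42, 53, 67 → 84 → 104.
C: letters move forward 3 places in the alphabet, wrapping Z→A; W, Z, C, F, I, L → O → R.
For the d, ×(-2) each step: -2, 4, -8, 16, -32, 64 → -128 → 256.
So the next two terms are [a=o : b=84 : c=O : d=-128] and [a=p : b=104 : c=R : d=256].

[a=o : b=84 : c=O : d=-128], [a=p : b=104 : c=R : d=256]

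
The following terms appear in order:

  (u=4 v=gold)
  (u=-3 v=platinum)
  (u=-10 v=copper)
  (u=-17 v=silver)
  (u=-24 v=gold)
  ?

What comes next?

U: 4, -3, -10, -17, -24 → -31 (−7 each step).
V: repeats gold → platinum → copper → silver, so gold, platinum, copper, silver, gold → platinum.
So the next term is (u=-31 v=platinum).

(u=-31 v=platinum)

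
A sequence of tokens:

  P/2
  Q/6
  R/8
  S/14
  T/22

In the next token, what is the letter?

Letter: P, Q, R, S, T → U (letters move forward 1 place in the alphabet).

U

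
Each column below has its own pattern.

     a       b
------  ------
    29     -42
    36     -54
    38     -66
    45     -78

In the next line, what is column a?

47

Column a — alternating steps +7, +2, +7, +2, …: 29, 36, 38, 45 → 47.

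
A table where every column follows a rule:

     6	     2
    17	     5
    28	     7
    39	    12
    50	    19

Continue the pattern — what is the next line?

61  31

First component — +11 each step: 6, 17, 28, 39, 50 → 61.
Second component: 2, 5, 7, 12, 19 → 31 (each term is the sum of the two before it).
Putting it together: 61  31.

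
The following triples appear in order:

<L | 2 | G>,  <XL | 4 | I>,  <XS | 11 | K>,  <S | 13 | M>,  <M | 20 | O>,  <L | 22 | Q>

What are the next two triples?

Size: repeats L → XL → XS → S → M, so L, XL, XS, S, M, L → XL → XS.
For the second entry, alternating steps +2, +7, +2, +7, …: 2, 4, 11, 13, 20, 22 → 29 → 31.
Letter: letters move forward 2 places in the alphabet, so G, I, K, M, O, Q → S → U.
So the next two triples are <XL | 29 | S> and <XS | 31 | U>.

<XL | 29 | S>, <XS | 31 | U>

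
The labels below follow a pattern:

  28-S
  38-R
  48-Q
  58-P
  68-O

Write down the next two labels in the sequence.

78-N, 88-M

First component: 28, 38, 48, 58, 68 → 78 → 88 (+10 each step).
Letter goes S, R, Q, P, O → N → M (letters move back 1 place in the alphabet).
So the next two labels are 78-N and 88-M.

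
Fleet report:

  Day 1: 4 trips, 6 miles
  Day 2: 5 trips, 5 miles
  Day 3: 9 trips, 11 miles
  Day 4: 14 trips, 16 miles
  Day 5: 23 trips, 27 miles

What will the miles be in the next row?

Miles goes 6, 5, 11, 16, 27 → 43 (each term is the sum of the two before it).

43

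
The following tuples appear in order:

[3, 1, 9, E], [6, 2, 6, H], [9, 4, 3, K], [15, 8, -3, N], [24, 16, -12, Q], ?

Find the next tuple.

[39, 32, -27, T]

First entry goes 3, 6, 9, 15, 24 → 39 (each term is the sum of the two before it).
Second entry: 1, 2, 4, 8, 16 → 32 (×2 each step).
Third entry goes 9, 6, 3, -3, -12 → -27 (together with the first entry always sums to 12).
Letter — letters move forward 3 places in the alphabet: E, H, K, N, Q → T.
Putting it together: [39, 32, -27, T].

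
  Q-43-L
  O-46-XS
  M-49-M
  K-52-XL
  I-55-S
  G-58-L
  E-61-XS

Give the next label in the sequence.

C-64-M

Letter: letters move back 2 places in the alphabet; Q, O, M, K, I, G, E → C.
Second component goes 43, 46, 49, 52, 55, 58, 61 → 64 (+3 each step).
Size — repeats L → XS → M → XL → S: L, XS, M, XL, S, L, XS → M.
So the next label is C-64-M.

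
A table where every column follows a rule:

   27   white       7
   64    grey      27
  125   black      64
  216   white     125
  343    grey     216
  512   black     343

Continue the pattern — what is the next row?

First component: 27, 64, 125, 216, 343, 512 → 729 (perfect cubes: 3³, 4³, 5³, …).
For the shade, repeats white → grey → black: white, grey, black, white, grey, black → white.
For the third component, always the previous value of the first component: 7, 27, 64, 125, 216, 343 → 512.
Combining the parts gives 729  white  512.

729  white  512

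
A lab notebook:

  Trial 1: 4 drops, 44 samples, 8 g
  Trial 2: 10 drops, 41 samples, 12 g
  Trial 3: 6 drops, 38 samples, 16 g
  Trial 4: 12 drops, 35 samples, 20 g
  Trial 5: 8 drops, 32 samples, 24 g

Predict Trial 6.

14 drops, 29 samples, 28 g

Drops: alternating steps +6, −4, +6, −4, …; 4, 10, 6, 12, 8 → 14.
Samples: 44, 41, 38, 35, 32 → 29 (−3 each step).
For the g, +4 each step: 8, 12, 16, 20, 24 → 28.
Combining the parts gives 14 drops, 29 samples, 28 g.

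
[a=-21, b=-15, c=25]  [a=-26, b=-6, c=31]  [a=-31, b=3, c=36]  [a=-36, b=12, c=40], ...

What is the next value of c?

For the c, differences are 6, 5, 4, … (decreasing by 1 each time): 25, 31, 36, 40 → 43.

43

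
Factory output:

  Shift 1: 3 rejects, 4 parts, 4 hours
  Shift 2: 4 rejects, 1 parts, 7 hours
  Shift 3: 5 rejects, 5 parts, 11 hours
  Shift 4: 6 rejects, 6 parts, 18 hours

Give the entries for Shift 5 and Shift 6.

Rejects — +1 each step: 3, 4, 5, 6 → 7 → 8.
Parts: each term is the sum of the two before it; 4, 1, 5, 6 → 11 → 17.
Hours: each term is the sum of the two before it; 4, 7, 11, 18 → 29 → 47.
So the next two records are 7 rejects, 11 parts, 29 hours and 8 rejects, 17 parts, 47 hours.

7 rejects, 11 parts, 29 hours; 8 rejects, 17 parts, 47 hours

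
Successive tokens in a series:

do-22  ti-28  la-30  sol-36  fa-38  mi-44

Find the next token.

Note: do, ti, la, sol, fa, mi → re (runs backward through the solfège scale do→ti).
Second component: alternating steps +6, +2, +6, +2, …, so 22, 28, 30, 36, 38, 44 → 46.
So the next token is re-46.

re-46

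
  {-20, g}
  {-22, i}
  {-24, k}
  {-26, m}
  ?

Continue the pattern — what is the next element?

First component goes -20, -22, -24, -26 → -28 (−2 each step).
Letter goes g, i, k, m → o (letters move forward 2 places in the alphabet).
Putting it together: {-28, o}.

{-28, o}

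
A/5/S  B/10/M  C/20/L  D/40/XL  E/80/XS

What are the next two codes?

Letter goes A, B, C, D, E → F → G (letters move forward 1 place in the alphabet).
Second component — ×2 each step: 5, 10, 20, 40, 80 → 160 → 320.
Size goes S, M, L, XL, XS → S → M (runs through clothing sizes XS→XL).
Putting the parts together: F/160/S and then G/320/M.

F/160/S then G/320/M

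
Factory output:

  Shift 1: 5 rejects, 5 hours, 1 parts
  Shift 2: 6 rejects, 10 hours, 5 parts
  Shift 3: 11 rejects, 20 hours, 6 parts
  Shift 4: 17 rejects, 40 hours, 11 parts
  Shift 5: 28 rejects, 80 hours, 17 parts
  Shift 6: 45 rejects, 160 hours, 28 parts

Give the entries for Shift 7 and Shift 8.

Rejects — each term is the sum of the two before it: 5, 6, 11, 17, 28, 45 → 73 → 118.
Hours: ×2 each step; 5, 10, 20, 40, 80, 160 → 320 → 640.
Parts: each term is the sum of the two before it, so 1, 5, 6, 11, 17, 28 → 45 → 73.
Putting the parts together: 73 rejects, 320 hours, 45 parts and then 118 rejects, 640 hours, 73 parts.

73 rejects, 320 hours, 45 parts; 118 rejects, 640 hours, 73 parts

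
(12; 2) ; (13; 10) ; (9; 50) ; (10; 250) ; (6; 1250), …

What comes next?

(7; 6250)

First value: alternating steps +1, −4, +1, −4, …, so 12, 13, 9, 10, 6 → 7.
Second value — ×5 each step: 2, 10, 50, 250, 1250 → 6250.
So the next point is (7; 6250).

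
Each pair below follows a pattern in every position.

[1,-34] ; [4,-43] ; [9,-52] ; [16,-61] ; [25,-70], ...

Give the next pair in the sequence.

[36,-79]

First part: 1, 4, 9, 16, 25 → 36 (perfect squares: 1², 2², 3², …).
For the second part, −9 each step: -34, -43, -52, -61, -70 → -79.
Combining the parts gives [36,-79].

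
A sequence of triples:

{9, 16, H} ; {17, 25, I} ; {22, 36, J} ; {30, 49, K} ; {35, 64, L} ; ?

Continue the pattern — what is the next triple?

{43, 81, M}

First component: alternating steps +8, +5, +8, +5, …, so 9, 17, 22, 30, 35 → 43.
Second component: perfect squares: 4², 5², 6², …; 16, 25, 36, 49, 64 → 81.
Letter: letters move forward 1 place in the alphabet; H, I, J, K, L → M.
So the next triple is {43, 81, M}.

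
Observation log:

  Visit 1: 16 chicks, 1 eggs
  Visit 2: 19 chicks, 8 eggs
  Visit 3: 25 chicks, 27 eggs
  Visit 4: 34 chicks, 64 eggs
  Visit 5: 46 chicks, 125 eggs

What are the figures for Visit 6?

61 chicks, 216 eggs

Chicks: 16, 19, 25, 34, 46 → 61 (differences are 3, 6, 9, … (increasing by 3 each time)).
For the eggs, perfect cubes: 1³, 2³, 3³, …: 1, 8, 27, 64, 125 → 216.
Combining the parts gives 61 chicks, 216 eggs.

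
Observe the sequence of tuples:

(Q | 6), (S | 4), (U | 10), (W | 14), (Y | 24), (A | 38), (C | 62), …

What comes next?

(E | 100)

Letter: letters move forward 2 places in the alphabet, wrapping Z→A, so Q, S, U, W, Y, A, C → E.
Second value: each term is the sum of the two before it; 6, 4, 10, 14, 24, 38, 62 → 100.
Combining the parts gives (E | 100).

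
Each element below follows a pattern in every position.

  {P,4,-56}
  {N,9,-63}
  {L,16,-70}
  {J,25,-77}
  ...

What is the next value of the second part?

36

Second part: 4, 9, 16, 25 → 36 (perfect squares: 2², 3², 4², …).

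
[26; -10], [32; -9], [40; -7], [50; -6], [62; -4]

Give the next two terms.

[76; -3], [92; -1]

First value: differences are 6, 8, 10, … (increasing by 2 each time); 26, 32, 40, 50, 62 → 76 → 92.
Second value — alternating steps +1, +2, +1, +2, …: -10, -9, -7, -6, -4 → -3 → -1.
Putting the parts together: [76; -3] and then [92; -1].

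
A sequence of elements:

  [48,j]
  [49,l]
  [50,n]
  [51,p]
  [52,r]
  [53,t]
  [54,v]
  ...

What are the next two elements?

[55,x], [56,z]

First slot: +1 each step, so 48, 49, 50, 51, 52, 53, 54 → 55 → 56.
For the letter, letters move forward 2 places in the alphabet: j, l, n, p, r, t, v → x → z.
So the next two elements are [55,x] and [56,z].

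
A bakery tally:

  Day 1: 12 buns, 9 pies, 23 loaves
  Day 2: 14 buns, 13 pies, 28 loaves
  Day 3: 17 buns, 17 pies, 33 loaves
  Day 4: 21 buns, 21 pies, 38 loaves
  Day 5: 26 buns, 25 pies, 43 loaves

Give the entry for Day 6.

32 buns, 29 pies, 48 loaves

Buns: differences are 2, 3, 4, … (increasing by 1 each time), so 12, 14, 17, 21, 26 → 32.
Pies — +4 each step: 9, 13, 17, 21, 25 → 29.
Loaves: 23, 28, 33, 38, 43 → 48 (+5 each step).
Putting it together: 32 buns, 29 pies, 48 loaves.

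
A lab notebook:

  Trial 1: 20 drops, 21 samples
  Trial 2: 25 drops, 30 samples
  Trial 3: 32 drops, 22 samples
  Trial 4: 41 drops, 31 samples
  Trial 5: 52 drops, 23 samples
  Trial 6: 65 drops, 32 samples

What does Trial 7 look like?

80 drops, 24 samples

Drops: differences are 5, 7, 9, … (increasing by 2 each time); 20, 25, 32, 41, 52, 65 → 80.
Samples: 21, 30, 22, 31, 23, 32 → 24 (alternating steps +9, −8, +9, −8, …).
Combining the parts gives 80 drops, 24 samples.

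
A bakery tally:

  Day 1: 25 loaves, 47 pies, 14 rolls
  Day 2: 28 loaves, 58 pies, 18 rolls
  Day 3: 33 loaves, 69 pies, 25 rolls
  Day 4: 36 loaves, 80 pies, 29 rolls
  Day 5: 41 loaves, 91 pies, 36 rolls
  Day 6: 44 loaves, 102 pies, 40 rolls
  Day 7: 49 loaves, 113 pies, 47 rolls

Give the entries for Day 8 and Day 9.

52 loaves, 124 pies, 51 rolls; 57 loaves, 135 pies, 58 rolls

Loaves goes 25, 28, 33, 36, 41, 44, 49 → 52 → 57 (alternating steps +3, +5, +3, +5, …).
For the pies, +11 each step: 47, 58, 69, 80, 91, 102, 113 → 124 → 135.
Rolls: alternating steps +4, +7, +4, +7, …, so 14, 18, 25, 29, 36, 40, 47 → 51 → 58.
So the next two records are 52 loaves, 124 pies, 51 rolls and 57 loaves, 135 pies, 58 rolls.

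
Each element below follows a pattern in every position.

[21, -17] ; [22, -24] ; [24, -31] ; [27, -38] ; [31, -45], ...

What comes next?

First value: 21, 22, 24, 27, 31 → 36 (differences are 1, 2, 3, … (increasing by 1 each time)).
Second value goes -17, -24, -31, -38, -45 → -52 (−7 each step).
So the next element is [36, -52].

[36, -52]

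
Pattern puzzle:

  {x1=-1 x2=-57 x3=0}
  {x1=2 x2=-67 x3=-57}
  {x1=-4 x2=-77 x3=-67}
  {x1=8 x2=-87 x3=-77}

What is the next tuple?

{x1=-16 x2=-97 x3=-87}

X1: ×(-2) each step, so -1, 2, -4, 8 → -16.
X2: −10 each step; -57, -67, -77, -87 → -97.
X3: always the previous value of the x2; 0, -57, -67, -77 → -87.
Putting it together: {x1=-16 x2=-97 x3=-87}.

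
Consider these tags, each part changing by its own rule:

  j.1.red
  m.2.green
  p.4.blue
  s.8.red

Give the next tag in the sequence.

v.16.green

Letter: letters move forward 3 places in the alphabet, so j, m, p, s → v.
Second component: 1, 2, 4, 8 → 16 (×2 each step).
Colour — repeats red → green → blue: red, green, blue, red → green.
Combining the parts gives v.16.green.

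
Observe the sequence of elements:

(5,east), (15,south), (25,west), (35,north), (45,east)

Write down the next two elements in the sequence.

First component: +10 each step, so 5, 15, 25, 35, 45 → 55 → 65.
Direction: east, south, west, north, east → south → west (repeats east → south → west → north).
So the next two elements are (55,south) and (65,west).

(55,south), (65,west)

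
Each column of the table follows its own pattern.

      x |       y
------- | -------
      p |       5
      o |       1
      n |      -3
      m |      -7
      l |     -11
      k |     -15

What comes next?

Column x: letters move back 1 place in the alphabet; p, o, n, m, l, k → j.
For the column y, −4 each step: 5, 1, -3, -7, -11, -15 → -19.
Combining the parts gives j  -19.

j  -19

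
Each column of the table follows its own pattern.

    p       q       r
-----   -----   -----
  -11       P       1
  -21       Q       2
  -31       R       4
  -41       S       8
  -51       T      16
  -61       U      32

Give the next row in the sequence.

Column p goes -11, -21, -31, -41, -51, -61 → -71 (−10 each step).
Column q: P, Q, R, S, T, U → V (letters move forward 1 place in the alphabet).
Column r: 1, 2, 4, 8, 16, 32 → 64 (×2 each step).
Putting it together: -71  V  64.

-71  V  64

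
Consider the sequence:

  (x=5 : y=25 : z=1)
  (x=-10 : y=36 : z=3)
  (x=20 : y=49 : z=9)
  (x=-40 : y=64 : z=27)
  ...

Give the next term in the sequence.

(x=80 : y=81 : z=81)

X: ×(-2) each step, so 5, -10, 20, -40 → 80.
Y: perfect squares: 5², 6², 7², …; 25, 36, 49, 64 → 81.
Z goes 1, 3, 9, 27 → 81 (×3 each step).
Combining the parts gives (x=80 : y=81 : z=81).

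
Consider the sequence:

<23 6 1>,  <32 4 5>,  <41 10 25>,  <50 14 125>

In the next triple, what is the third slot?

Third slot — ×5 each step: 1, 5, 25, 125 → 625.

625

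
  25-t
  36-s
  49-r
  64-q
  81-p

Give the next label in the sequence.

100-o

First component — perfect squares: 5², 6², 7², …: 25, 36, 49, 64, 81 → 100.
Letter: letters move back 1 place in the alphabet; t, s, r, q, p → o.
So the next label is 100-o.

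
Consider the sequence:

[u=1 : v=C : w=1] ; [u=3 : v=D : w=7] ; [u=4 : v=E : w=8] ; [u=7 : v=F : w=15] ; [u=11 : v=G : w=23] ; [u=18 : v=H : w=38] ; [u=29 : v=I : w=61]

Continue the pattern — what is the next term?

[u=47 : v=J : w=99]

U: each term is the sum of the two before it; 1, 3, 4, 7, 11, 18, 29 → 47.
V: letters move forward 1 place in the alphabet, so C, D, E, F, G, H, I → J.
W — each term is the sum of the two before it: 1, 7, 8, 15, 23, 38, 61 → 99.
Putting it together: [u=47 : v=J : w=99].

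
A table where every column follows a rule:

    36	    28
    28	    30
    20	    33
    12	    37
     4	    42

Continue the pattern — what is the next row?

First component goes 36, 28, 20, 12, 4 → -4 (−8 each step).
For the second component, differences are 2, 3, 4, … (increasing by 1 each time): 28, 30, 33, 37, 42 → 48.
Combining the parts gives -4  48.

-4  48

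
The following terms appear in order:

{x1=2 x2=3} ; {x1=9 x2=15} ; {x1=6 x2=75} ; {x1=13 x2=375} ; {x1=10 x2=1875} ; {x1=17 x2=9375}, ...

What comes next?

X1 — alternating steps +7, −3, +7, −3, …: 2, 9, 6, 13, 10, 17 → 14.
X2 goes 3, 15, 75, 375, 1875, 9375 → 46875 (×5 each step).
Combining the parts gives {x1=14 x2=46875}.

{x1=14 x2=46875}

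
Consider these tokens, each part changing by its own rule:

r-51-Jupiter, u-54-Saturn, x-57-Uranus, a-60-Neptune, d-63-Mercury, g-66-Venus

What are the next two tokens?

j-69-Earth then m-72-Mars

Letter: letters move forward 3 places in the alphabet, wrapping Z→A, so r, u, x, a, d, g → j → m.
Second component: 51, 54, 57, 60, 63, 66 → 69 → 72 (+3 each step).
Planet: runs through the planets Mercury→Neptune, so Jupiter, Saturn, Uranus, Neptune, Mercury, Venus → Earth → Mars.
So the next two tokens are j-69-Earth and m-72-Mars.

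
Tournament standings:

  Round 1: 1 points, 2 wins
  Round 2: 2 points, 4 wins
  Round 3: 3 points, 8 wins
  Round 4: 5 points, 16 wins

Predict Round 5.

8 points, 32 wins

Points: each term is the sum of the two before it, so 1, 2, 3, 5 → 8.
For the wins, ×2 each step: 2, 4, 8, 16 → 32.
So the next record is 8 points, 32 wins.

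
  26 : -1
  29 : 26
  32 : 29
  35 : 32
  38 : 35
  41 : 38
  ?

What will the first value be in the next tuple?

First value: 26, 29, 32, 35, 38, 41 → 44 (+3 each step).

44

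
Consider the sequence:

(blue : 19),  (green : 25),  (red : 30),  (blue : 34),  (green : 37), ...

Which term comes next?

(red : 39)

Colour: blue, green, red, blue, green → red (repeats blue → green → red).
Second component goes 19, 25, 30, 34, 37 → 39 (differences are 6, 5, 4, … (decreasing by 1 each time)).
Combining the parts gives (red : 39).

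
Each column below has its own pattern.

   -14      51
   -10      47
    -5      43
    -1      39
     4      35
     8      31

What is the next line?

13  27

First component: alternating steps +4, +5, +4, +5, …; -14, -10, -5, -1, 4, 8 → 13.
Second component — −4 each step: 51, 47, 43, 39, 35, 31 → 27.
Combining the parts gives 13  27.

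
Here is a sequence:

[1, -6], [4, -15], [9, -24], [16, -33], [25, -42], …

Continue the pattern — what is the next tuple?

First slot: perfect squares: 1², 2², 3², …, so 1, 4, 9, 16, 25 → 36.
Second slot: −9 each step; -6, -15, -24, -33, -42 → -51.
Combining the parts gives [36, -51].

[36, -51]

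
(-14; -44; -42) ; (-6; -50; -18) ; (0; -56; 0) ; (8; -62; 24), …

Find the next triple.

First value — alternating steps +8, +6, +8, +6, …: -14, -6, 0, 8 → 14.
Second value: −6 each step, so -44, -50, -56, -62 → -68.
Third value — always 3 × the first value: -42, -18, 0, 24 → 42.
So the next triple is (14; -68; 42).

(14; -68; 42)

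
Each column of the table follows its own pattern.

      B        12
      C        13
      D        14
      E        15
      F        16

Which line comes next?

Letter goes B, C, D, E, F → G (letters move forward 1 place in the alphabet).
For the second component, +1 each step: 12, 13, 14, 15, 16 → 17.
So the next line is G  17.

G  17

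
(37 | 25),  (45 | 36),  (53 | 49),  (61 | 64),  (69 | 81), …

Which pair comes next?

(77 | 100)

First coordinate goes 37, 45, 53, 61, 69 → 77 (+8 each step).
For the second coordinate, perfect squares: 5², 6², 7², …: 25, 36, 49, 64, 81 → 100.
Combining the parts gives (77 | 100).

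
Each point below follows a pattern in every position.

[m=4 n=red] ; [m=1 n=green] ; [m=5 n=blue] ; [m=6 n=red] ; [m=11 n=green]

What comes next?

M — each term is the sum of the two before it: 4, 1, 5, 6, 11 → 17.
N: red, green, blue, red, green → blue (repeats red → green → blue).
So the next point is [m=17 n=blue].

[m=17 n=blue]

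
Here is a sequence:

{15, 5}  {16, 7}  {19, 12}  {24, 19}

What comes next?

{31, 31}

First value goes 15, 16, 19, 24 → 31 (differences are 1, 3, 5, … (increasing by 2 each time)).
Second value: 5, 7, 12, 19 → 31 (each term is the sum of the two before it).
Putting it together: {31, 31}.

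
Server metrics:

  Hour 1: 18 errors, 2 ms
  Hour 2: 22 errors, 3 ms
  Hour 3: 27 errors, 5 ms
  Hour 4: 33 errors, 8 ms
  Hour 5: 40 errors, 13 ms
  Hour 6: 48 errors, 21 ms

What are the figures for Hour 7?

57 errors, 34 ms

Errors: differences are 4, 5, 6, … (increasing by 1 each time); 18, 22, 27, 33, 40, 48 → 57.
Ms — each term is the sum of the two before it: 2, 3, 5, 8, 13, 21 → 34.
Combining the parts gives 57 errors, 34 ms.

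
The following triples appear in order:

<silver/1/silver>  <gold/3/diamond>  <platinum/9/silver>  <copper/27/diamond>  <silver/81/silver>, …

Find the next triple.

<gold/243/diamond>

Metal: repeats silver → gold → platinum → copper; silver, gold, platinum, copper, silver → gold.
Second slot — ×3 each step: 1, 3, 9, 27, 81 → 243.
Rank: silver, diamond, silver, diamond, silver → diamond (alternates silver ↔ diamond).
So the next triple is <gold/243/diamond>.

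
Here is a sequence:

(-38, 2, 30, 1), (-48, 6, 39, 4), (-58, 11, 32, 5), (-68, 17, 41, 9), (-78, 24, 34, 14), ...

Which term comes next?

(-88, 32, 43, 23)

First component: −10 each step; -38, -48, -58, -68, -78 → -88.
Second component goes 2, 6, 11, 17, 24 → 32 (differences are 4, 5, 6, … (increasing by 1 each time)).
Third component: 30, 39, 32, 41, 34 → 43 (alternating steps +9, −7, +9, −7, …).
Fourth component goes 1, 4, 5, 9, 14 → 23 (each term is the sum of the two before it).
Putting it together: (-88, 32, 43, 23).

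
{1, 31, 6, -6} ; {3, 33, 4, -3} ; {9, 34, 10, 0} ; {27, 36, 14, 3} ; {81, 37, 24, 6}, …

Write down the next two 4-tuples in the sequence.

First slot goes 1, 3, 9, 27, 81 → 243 → 729 (×3 each step).
For the second slot, alternating steps +2, +1, +2, +1, …: 31, 33, 34, 36, 37 → 39 → 40.
For the third slot, each term is the sum of the two before it: 6, 4, 10, 14, 24 → 38 → 62.
Fourth slot: -6, -3, 0, 3, 6 → 9 → 12 (+3 each step).
Putting the parts together: {243, 39, 38, 9} and then {729, 40, 62, 12}.

{243, 39, 38, 9}, {729, 40, 62, 12}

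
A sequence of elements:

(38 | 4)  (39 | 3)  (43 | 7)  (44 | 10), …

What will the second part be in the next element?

Second part: 4, 3, 7, 10 → 17 (each term is the sum of the two before it).

17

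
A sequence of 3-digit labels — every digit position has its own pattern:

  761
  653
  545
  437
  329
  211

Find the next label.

First digit: −1 each step, mod 10; 7, 6, 5, 4, 3, 2 → 1.
Second digit: 6, 5, 4, 3, 2, 1 → 0 (−1 each step, mod 10).
Third digit: +2 each step, mod 10; 1, 3, 5, 7, 9, 1 → 3.
So the next label is 103.

103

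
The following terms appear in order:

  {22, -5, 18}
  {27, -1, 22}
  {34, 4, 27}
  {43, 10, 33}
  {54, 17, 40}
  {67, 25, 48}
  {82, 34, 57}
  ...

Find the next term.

First value — differences are 5, 7, 9, … (increasing by 2 each time): 22, 27, 34, 43, 54, 67, 82 → 99.
Second value goes -5, -1, 4, 10, 17, 25, 34 → 44 (differences are 4, 5, 6, … (increasing by 1 each time)).
Third value goes 18, 22, 27, 33, 40, 48, 57 → 67 (differences are 4, 5, 6, … (increasing by 1 each time)).
Combining the parts gives {99, 44, 67}.

{99, 44, 67}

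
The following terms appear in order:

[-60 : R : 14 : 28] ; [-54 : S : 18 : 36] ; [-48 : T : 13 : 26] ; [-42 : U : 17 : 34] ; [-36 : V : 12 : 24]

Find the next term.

For the first slot, +6 each step: -60, -54, -48, -42, -36 → -30.
Letter goes R, S, T, U, V → W (letters move forward 1 place in the alphabet).
Third slot: 14, 18, 13, 17, 12 → 16 (alternating steps +4, −5, +4, −5, …).
Fourth slot: always 2 × the third slot, so 28, 36, 26, 34, 24 → 32.
Combining the parts gives [-30 : W : 16 : 32].

[-30 : W : 16 : 32]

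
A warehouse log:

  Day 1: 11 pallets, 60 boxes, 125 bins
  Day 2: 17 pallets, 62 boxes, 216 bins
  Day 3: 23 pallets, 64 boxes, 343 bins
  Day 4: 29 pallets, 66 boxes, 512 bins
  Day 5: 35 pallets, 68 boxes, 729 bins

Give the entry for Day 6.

41 pallets, 70 boxes, 1000 bins

Pallets goes 11, 17, 23, 29, 35 → 41 (+6 each step).
Boxes — +2 each step: 60, 62, 64, 66, 68 → 70.
Bins goes 125, 216, 343, 512, 729 → 1000 (perfect cubes: 5³, 6³, 7³, …).
So the next line is 41 pallets, 70 boxes, 1000 bins.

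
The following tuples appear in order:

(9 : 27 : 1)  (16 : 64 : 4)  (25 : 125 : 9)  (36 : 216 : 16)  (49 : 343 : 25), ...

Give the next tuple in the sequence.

First entry: perfect squares: 3², 4², 5², …, so 9, 16, 25, 36, 49 → 64.
Second entry — perfect cubes: 3³, 4³, 5³, …: 27, 64, 125, 216, 343 → 512.
For the third entry, perfect squares: 1², 2², 3², …: 1, 4, 9, 16, 25 → 36.
So the next tuple is (64 : 512 : 36).

(64 : 512 : 36)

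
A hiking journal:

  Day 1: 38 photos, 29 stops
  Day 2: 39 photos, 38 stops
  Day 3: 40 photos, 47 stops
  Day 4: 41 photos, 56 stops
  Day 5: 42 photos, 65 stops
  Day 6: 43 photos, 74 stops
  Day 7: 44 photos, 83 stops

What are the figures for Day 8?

45 photos, 92 stops

Photos goes 38, 39, 40, 41, 42, 43, 44 → 45 (+1 each step).
Stops: +9 each step, so 29, 38, 47, 56, 65, 74, 83 → 92.
Putting it together: 45 photos, 92 stops.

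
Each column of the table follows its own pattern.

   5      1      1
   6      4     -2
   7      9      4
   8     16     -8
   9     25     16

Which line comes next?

First component goes 5, 6, 7, 8, 9 → 10 (+1 each step).
For the second component, perfect squares: 1², 2², 3², …: 1, 4, 9, 16, 25 → 36.
Third component: ×(-2) each step, so 1, -2, 4, -8, 16 → -32.
Combining the parts gives 10  36  -32.

10  36  -32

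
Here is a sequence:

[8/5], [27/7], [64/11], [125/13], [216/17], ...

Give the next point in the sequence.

[343/19]

First part: perfect cubes: 2³, 3³, 4³, …, so 8, 27, 64, 125, 216 → 343.
For the second part, alternating steps +2, +4, +2, +4, …: 5, 7, 11, 13, 17 → 19.
Putting it together: [343/19].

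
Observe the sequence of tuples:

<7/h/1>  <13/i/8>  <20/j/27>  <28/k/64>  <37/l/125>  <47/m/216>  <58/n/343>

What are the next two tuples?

<70/o/512>, <83/p/729>

For the first entry, differences are 6, 7, 8, … (increasing by 1 each time): 7, 13, 20, 28, 37, 47, 58 → 70 → 83.
Letter: letters move forward 1 place in the alphabet, so h, i, j, k, l, m, n → o → p.
Third entry: perfect cubes: 1³, 2³, 3³, …; 1, 8, 27, 64, 125, 216, 343 → 512 → 729.
Putting the parts together: <70/o/512> and then <83/p/729>.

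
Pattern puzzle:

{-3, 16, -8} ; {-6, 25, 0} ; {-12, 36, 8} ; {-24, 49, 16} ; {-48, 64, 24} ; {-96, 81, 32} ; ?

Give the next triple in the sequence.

First value goes -3, -6, -12, -24, -48, -96 → -192 (×2 each step).
Second value: perfect squares: 4², 5², 6², …; 16, 25, 36, 49, 64, 81 → 100.
Third value — +8 each step: -8, 0, 8, 16, 24, 32 → 40.
Putting it together: {-192, 100, 40}.

{-192, 100, 40}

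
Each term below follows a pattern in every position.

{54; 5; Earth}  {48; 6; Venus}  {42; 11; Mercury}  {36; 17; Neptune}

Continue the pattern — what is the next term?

{30; 28; Uranus}

First value: −6 each step; 54, 48, 42, 36 → 30.
Second value: each term is the sum of the two before it; 5, 6, 11, 17 → 28.
Planet: runs backward through the planets Mercury→Neptune; Earth, Venus, Mercury, Neptune → Uranus.
So the next term is {30; 28; Uranus}.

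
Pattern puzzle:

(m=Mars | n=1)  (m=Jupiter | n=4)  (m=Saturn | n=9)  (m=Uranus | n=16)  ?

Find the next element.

M — runs through the planets Mercury→Neptune: Mars, Jupiter, Saturn, Uranus → Neptune.
N goes 1, 4, 9, 16 → 25 (perfect squares: 1², 2², 3², …).
Putting it together: (m=Neptune | n=25).

(m=Neptune | n=25)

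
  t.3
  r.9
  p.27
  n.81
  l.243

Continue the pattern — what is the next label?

j.729

Letter — letters move back 2 places in the alphabet: t, r, p, n, l → j.
Second component: ×3 each step, so 3, 9, 27, 81, 243 → 729.
Putting it together: j.729.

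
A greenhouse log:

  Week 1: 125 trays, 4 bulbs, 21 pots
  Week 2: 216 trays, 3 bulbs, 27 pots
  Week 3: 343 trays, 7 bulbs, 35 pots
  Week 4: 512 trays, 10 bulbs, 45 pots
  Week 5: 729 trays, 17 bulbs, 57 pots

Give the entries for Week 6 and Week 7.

Trays: perfect cubes: 5³, 6³, 7³, …, so 125, 216, 343, 512, 729 → 1000 → 1331.
Bulbs: each term is the sum of the two before it, so 4, 3, 7, 10, 17 → 27 → 44.
Pots: differences are 6, 8, 10, … (increasing by 2 each time), so 21, 27, 35, 45, 57 → 71 → 87.
So the next two lines are 1000 trays, 27 bulbs, 71 pots and 1331 trays, 44 bulbs, 87 pots.

1000 trays, 27 bulbs, 71 pots; 1331 trays, 44 bulbs, 87 pots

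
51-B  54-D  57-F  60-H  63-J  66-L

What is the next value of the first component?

69

First component: 51, 54, 57, 60, 63, 66 → 69 (+3 each step).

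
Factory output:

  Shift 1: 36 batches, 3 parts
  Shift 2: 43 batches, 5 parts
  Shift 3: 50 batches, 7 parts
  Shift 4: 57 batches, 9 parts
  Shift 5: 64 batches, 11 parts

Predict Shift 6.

Batches: +7 each step, so 36, 43, 50, 57, 64 → 71.
Parts — +2 each step: 3, 5, 7, 9, 11 → 13.
Combining the parts gives 71 batches, 13 parts.

71 batches, 13 parts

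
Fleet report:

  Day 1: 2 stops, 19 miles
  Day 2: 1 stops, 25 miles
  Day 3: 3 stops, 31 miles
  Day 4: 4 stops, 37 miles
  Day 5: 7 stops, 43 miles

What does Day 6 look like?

Stops: each term is the sum of the two before it; 2, 1, 3, 4, 7 → 11.
Miles: 19, 25, 31, 37, 43 → 49 (+6 each step).
Putting it together: 11 stops, 49 miles.

11 stops, 49 miles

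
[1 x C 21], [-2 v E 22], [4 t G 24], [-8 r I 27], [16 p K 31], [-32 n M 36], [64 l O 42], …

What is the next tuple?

[-128 j Q 49]

First coordinate — ×(-2) each step: 1, -2, 4, -8, 16, -32, 64 → -128.
First letter: letters move back 2 places in the alphabet, so x, v, t, r, p, n, l → j.
Second letter: letters move forward 2 places in the alphabet, so C, E, G, I, K, M, O → Q.
Fourth coordinate — differences are 1, 2, 3, … (increasing by 1 each time): 21, 22, 24, 27, 31, 36, 42 → 49.
Putting it together: [-128 j Q 49].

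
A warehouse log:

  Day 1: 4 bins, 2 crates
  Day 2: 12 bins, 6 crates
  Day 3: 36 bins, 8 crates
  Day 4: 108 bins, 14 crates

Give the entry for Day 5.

Bins: ×3 each step, so 4, 12, 36, 108 → 324.
Crates — each term is the sum of the two before it: 2, 6, 8, 14 → 22.
So the next row is 324 bins, 22 crates.

324 bins, 22 crates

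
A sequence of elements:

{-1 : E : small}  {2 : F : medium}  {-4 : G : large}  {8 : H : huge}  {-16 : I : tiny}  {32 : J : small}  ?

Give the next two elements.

{-64 : K : medium}, {128 : L : large}

For the first value, ×(-2) each step: -1, 2, -4, 8, -16, 32 → -64 → 128.
Letter goes E, F, G, H, I, J → K → L (letters move forward 1 place in the alphabet).
Size: small, medium, large, huge, tiny, small → medium → large (repeats small → medium → large → huge → tiny).
Putting the parts together: {-64 : K : medium} and then {128 : L : large}.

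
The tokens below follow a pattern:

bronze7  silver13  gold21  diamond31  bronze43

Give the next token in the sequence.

silver57

Rank: repeats bronze → silver → gold → diamond, so bronze, silver, gold, diamond, bronze → silver.
For the second component, differences are 6, 8, 10, … (increasing by 2 each time): 7, 13, 21, 31, 43 → 57.
So the next token is silver57.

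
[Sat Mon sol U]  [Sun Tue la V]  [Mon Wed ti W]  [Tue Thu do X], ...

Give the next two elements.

First day: Sat, Sun, Mon, Tue → Wed → Thu (runs through the weekdays Mon→Sun).
Second day goes Mon, Tue, Wed, Thu → Fri → Sat (runs through the weekdays Mon→Sun).
For the note, runs through the solfège scale do→ti: sol, la, ti, do → re → mi.
Letter: U, V, W, X → Y → Z (letters move forward 1 place in the alphabet).
Putting the parts together: [Wed Fri re Y] and then [Thu Sat mi Z].

[Wed Fri re Y], [Thu Sat mi Z]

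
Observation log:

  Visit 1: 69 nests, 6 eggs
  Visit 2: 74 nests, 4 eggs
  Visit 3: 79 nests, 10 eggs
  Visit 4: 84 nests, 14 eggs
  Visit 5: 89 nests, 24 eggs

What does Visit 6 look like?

94 nests, 38 eggs

Nests: 69, 74, 79, 84, 89 → 94 (+5 each step).
Eggs: each term is the sum of the two before it, so 6, 4, 10, 14, 24 → 38.
Putting it together: 94 nests, 38 eggs.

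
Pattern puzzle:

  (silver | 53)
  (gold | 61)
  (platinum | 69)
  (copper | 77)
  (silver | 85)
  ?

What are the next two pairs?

For the metal, repeats silver → gold → platinum → copper: silver, gold, platinum, copper, silver → gold → platinum.
Second component: 53, 61, 69, 77, 85 → 93 → 101 (+8 each step).
So the next two pairs are (gold | 93) and (platinum | 101).

(gold | 93), (platinum | 101)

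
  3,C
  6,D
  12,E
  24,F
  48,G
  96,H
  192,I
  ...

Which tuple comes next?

384,J

First entry — ×2 each step: 3, 6, 12, 24, 48, 96, 192 → 384.
For the letter, letters move forward 1 place in the alphabet: C, D, E, F, G, H, I → J.
Putting it together: 384,J.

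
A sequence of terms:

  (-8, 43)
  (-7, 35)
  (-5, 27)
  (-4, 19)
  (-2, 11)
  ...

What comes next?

First slot: -8, -7, -5, -4, -2 → -1 (alternating steps +1, +2, +1, +2, …).
Second slot: −8 each step, so 43, 35, 27, 19, 11 → 3.
So the next term is (-1, 3).

(-1, 3)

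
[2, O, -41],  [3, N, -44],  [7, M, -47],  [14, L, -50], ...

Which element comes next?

[24, K, -53]

First entry: differences are 1, 4, 7, … (increasing by 3 each time), so 2, 3, 7, 14 → 24.
Letter goes O, N, M, L → K (letters move back 1 place in the alphabet).
Third entry — −3 each step: -41, -44, -47, -50 → -53.
Combining the parts gives [24, K, -53].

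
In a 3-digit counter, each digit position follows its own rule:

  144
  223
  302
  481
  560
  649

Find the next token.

For the first digit, +1 each step, mod 10: 1, 2, 3, 4, 5, 6 → 7.
Second digit: −2 each step, mod 10, so 4, 2, 0, 8, 6, 4 → 2.
Third digit: 4, 3, 2, 1, 0, 9 → 8 (−1 each step, mod 10).
So the next token is 728.

728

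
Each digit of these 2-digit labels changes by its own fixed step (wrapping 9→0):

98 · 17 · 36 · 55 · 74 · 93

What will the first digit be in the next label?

1

First digit goes 9, 1, 3, 5, 7, 9 → 1 (+2 each step, mod 10).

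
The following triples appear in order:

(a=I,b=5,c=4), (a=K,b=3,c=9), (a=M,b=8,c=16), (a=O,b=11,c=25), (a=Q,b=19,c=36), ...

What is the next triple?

A — letters move forward 2 places in the alphabet: I, K, M, O, Q → S.
B — each term is the sum of the two before it: 5, 3, 8, 11, 19 → 30.
C — perfect squares: 2², 3², 4², …: 4, 9, 16, 25, 36 → 49.
Putting it together: (a=S,b=30,c=49).

(a=S,b=30,c=49)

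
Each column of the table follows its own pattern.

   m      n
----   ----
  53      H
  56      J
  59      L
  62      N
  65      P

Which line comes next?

Column m: 53, 56, 59, 62, 65 → 68 (+3 each step).
Column n: letters move forward 2 places in the alphabet, so H, J, L, N, P → R.
So the next line is 68  R.

68  R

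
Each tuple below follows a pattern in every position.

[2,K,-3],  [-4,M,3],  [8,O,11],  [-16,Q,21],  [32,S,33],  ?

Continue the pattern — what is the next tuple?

For the first value, ×(-2) each step: 2, -4, 8, -16, 32 → -64.
Letter goes K, M, O, Q, S → U (letters move forward 2 places in the alphabet).
Third value: -3, 3, 11, 21, 33 → 47 (differences are 6, 8, 10, … (increasing by 2 each time)).
Combining the parts gives [-64,U,47].

[-64,U,47]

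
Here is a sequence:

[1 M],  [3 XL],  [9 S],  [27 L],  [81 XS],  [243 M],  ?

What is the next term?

[729 XL]

First slot goes 1, 3, 9, 27, 81, 243 → 729 (×3 each step).
Size: M, XL, S, L, XS, M → XL (repeats M → XL → S → L → XS).
Putting it together: [729 XL].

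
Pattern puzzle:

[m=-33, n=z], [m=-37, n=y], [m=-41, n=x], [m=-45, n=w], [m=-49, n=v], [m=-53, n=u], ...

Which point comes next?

For the m, −4 each step: -33, -37, -41, -45, -49, -53 → -57.
N: z, y, x, w, v, u → t (letters move back 1 place in the alphabet).
So the next point is [m=-57, n=t].

[m=-57, n=t]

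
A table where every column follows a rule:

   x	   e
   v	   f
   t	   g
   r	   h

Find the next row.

First letter — letters move back 2 places in the alphabet: x, v, t, r → p.
Second letter — letters move forward 1 place in the alphabet: e, f, g, h → i.
So the next row is p  i.

p  i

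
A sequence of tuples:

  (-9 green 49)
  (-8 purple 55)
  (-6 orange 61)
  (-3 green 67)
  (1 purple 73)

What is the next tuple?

First value: differences are 1, 2, 3, … (increasing by 1 each time), so -9, -8, -6, -3, 1 → 6.
Colour goes green, purple, orange, green, purple → orange (repeats green → purple → orange).
Third value goes 49, 55, 61, 67, 73 → 79 (+6 each step).
So the next tuple is (6 orange 79).

(6 orange 79)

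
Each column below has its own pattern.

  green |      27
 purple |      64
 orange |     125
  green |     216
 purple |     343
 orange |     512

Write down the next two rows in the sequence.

Colour: green, purple, orange, green, purple, orange → green → purple (repeats green → purple → orange).
Second component goes 27, 64, 125, 216, 343, 512 → 729 → 1000 (perfect cubes: 3³, 4³, 5³, …).
So the next two rows are green  729 and purple  1000.

green  729; purple  1000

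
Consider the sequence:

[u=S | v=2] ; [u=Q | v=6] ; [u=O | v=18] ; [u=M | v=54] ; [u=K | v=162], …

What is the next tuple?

[u=I | v=486]

U goes S, Q, O, M, K → I (letters move back 2 places in the alphabet).
V goes 2, 6, 18, 54, 162 → 486 (×3 each step).
So the next tuple is [u=I | v=486].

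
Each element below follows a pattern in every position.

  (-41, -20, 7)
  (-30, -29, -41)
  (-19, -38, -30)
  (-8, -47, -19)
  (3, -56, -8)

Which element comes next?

First coordinate: +11 each step; -41, -30, -19, -8, 3 → 14.
Second coordinate: −9 each step, so -20, -29, -38, -47, -56 → -65.
Third coordinate — always the previous value of the first coordinate: 7, -41, -30, -19, -8 → 3.
Combining the parts gives (14, -65, 3).

(14, -65, 3)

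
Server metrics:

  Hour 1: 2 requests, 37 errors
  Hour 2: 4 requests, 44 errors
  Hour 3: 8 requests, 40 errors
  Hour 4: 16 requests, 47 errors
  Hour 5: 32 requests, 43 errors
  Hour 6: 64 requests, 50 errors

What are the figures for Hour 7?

Requests: ×2 each step, so 2, 4, 8, 16, 32, 64 → 128.
Errors — alternating steps +7, −4, +7, −4, …: 37, 44, 40, 47, 43, 50 → 46.
So the next line is 128 requests, 46 errors.

128 requests, 46 errors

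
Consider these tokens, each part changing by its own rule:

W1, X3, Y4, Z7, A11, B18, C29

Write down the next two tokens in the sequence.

D47 then E76

Letter: letters move forward 1 place in the alphabet, wrapping Z→A, so W, X, Y, Z, A, B, C → D → E.
Second component goes 1, 3, 4, 7, 11, 18, 29 → 47 → 76 (each term is the sum of the two before it).
Putting the parts together: D47 and then E76.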